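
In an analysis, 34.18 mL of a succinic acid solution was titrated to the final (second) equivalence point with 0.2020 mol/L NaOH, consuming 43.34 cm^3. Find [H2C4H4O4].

n(NaOH) = 0.2020 x 0.04334 = 0.008755 mol.
At the final (second) equivalence point, 2 mol OH^- react per mol H2C4H4O4, so n(H2C4H4O4) = 0.008755 / 2 = 0.004377 mol.
[H2C4H4O4] = 0.004377 / 0.03418 L = 0.128 M.

0.128 M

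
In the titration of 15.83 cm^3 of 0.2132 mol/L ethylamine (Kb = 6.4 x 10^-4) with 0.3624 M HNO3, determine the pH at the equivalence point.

n(C2H5NH2) = 0.2132 x 0.01583 = 0.003375 mol; V(HNO3) at equivalence = 0.003375/0.3624 = 0.009313 L.
At equivalence the base is fully converted to C2H5NH3+; total volume = 0.02514 L, so [C2H5NH3+] = 0.003375/0.02514 = 0.1342 M.
Ka(C2H5NH3+) = Kw/Kb = 1.0e-14 / 6.4 x 10^-4 = 1.56e-11.
[H^+] = sqrt(Ka x [C2H5NH3+]) = sqrt(1.56e-11 x 0.1342) = 1.45e-6 M.
pH = -log(1.45e-6) = 5.84.

5.84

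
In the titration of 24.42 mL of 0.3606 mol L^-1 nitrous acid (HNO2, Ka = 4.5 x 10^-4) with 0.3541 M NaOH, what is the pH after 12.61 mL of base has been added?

Initial n(HNO2) = 0.3606 x 0.02442 = 0.008806 mol.
n(NaOH) added = 0.3541 x 0.01261 = 0.004465 mol, converting that many moles of HNO2 to NO2-.
Remaining n(HNO2) = 0.004341 mol; n(NO2-) = 0.004465 mol.
By Henderson-Hasselbalch, pH = pKa + log([A^-]/[HA]) = 3.35 + log(0.004465/0.004341) = 3.35 + (+0.01) = 3.36.

3.36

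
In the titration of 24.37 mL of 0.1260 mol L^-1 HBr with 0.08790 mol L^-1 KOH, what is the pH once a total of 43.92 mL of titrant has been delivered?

12.06

n(acid) = 0.1260 x 0.02437 = 0.003071 mol; n(KOH) added = 0.08790 x 0.04392 = 0.003861 mol.
Base is in excess by 0.003861 - 0.003071 = 0.0007899 mol in a total volume of 0.06829 L.
[OH^-] = 0.0007899/0.06829 = 0.01157 M, so pOH = 1.94 and pH = 14.00 - 1.94 = 12.06.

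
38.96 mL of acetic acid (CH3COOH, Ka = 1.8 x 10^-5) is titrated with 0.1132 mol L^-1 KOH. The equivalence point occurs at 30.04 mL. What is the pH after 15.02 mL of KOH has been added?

15.02 mL is exactly half the equivalence volume (30.04/2), i.e. the half-equivalence point.
There, n(HA) = n(A^-), so pH = pKa = -log(1.8 x 10^-5) = 4.74.

4.74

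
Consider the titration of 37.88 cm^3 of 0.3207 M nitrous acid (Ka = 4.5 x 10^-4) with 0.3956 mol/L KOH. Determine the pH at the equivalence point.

n(HNO2) = 0.3207 x 0.03788 = 0.01215 mol; V(KOH) at equivalence = 0.01215/0.3956 = 0.03071 L.
At equivalence all the acid is converted to NO2-; total volume = 0.03788 + 0.03071 = 0.06859 L, so [NO2-] = 0.01215/0.06859 = 0.1771 M.
Kb = Kw/Ka = 1.0e-14 / 4.5 x 10^-4 = 2.22e-11.
[OH^-] = sqrt(Kb x [NO2-]) = sqrt(2.22e-11 x 0.1771) = 1.98e-6 M.
pOH = 5.70, so pH = 14.00 - 5.70 = 8.30.

8.30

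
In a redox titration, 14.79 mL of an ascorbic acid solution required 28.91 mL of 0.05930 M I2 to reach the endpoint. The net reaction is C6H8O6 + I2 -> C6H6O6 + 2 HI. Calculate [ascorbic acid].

0.116 M

n(I2) = 0.05930 x 0.02891 = 0.001714 mol.
From the balanced equation, 1 mol I2 reacts with 1 mol ascorbic acid, so n(ascorbic acid) = 0.001714 x 1/1 = 0.001714 mol.
[ascorbic acid] = 0.001714 / 0.01479 L = 0.116 M.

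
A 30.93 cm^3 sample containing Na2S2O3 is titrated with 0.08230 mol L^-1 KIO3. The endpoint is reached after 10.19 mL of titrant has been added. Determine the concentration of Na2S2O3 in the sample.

n(KIO3) = 0.08230 x 0.01019 = 0.0008386 mol.
From the balanced equation, 1 mol KIO3 reacts with 6 mol Na2S2O3, so n(Na2S2O3) = 0.0008386 x 6/1 = 0.005032 mol.
[Na2S2O3] = 0.005032 / 0.03093 L = 0.163 M.

0.163 M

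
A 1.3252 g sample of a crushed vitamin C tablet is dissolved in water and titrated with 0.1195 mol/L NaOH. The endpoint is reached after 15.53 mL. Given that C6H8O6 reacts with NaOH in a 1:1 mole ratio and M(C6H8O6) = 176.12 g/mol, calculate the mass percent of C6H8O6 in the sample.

24.7%

n(NaOH) = 0.1195 x 0.01553 = 0.001856 mol.
n(C6H8O6) = 0.001856 / 1 = 0.001856 mol.
mass of C6H8O6 = 0.001856 x 176.12 = 0.3268 g.
% purity = 0.3268 / 1.3252 x 100 = 24.7%.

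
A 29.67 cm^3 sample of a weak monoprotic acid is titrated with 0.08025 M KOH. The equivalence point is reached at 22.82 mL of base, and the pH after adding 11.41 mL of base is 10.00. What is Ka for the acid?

1.0 x 10^-10

11.41 mL is half of the equivalence volume, so this is the half-equivalence point where [HA] = [A^-].
At half-equivalence pH = pKa, so pKa = 10.00.
Ka = 10^(-10.00) = 1.0 x 10^-10.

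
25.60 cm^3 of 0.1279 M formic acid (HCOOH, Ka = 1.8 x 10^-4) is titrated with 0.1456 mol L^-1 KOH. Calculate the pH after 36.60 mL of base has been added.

12.52

n(acid) = 0.1279 x 0.02560 = 0.003274 mol; n(KOH) added = 0.1456 x 0.03660 = 0.005329 mol.
Base is in excess by 0.005329 - 0.003274 = 0.002055 mol in a total volume of 0.06220 L.
[OH^-] = 0.002055/0.06220 = 0.03303 M, so pOH = 1.48 and pH = 14.00 - 1.48 = 12.52.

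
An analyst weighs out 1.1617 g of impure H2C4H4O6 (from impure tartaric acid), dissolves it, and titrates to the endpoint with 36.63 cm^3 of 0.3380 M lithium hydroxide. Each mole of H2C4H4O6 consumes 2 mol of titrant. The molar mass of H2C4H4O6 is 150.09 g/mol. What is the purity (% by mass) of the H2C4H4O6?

80.0%

n(LiOH) = 0.3380 x 0.03663 = 0.01238 mol.
n(H2C4H4O6) = 0.01238 / 2 = 0.006190 mol.
mass of H2C4H4O6 = 0.006190 x 150.09 = 0.9291 g.
% purity = 0.9291 / 1.1617 x 100 = 80.0%.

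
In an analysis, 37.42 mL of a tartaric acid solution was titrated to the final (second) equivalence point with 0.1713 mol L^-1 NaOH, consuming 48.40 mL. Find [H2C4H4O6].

0.111 M

n(NaOH) = 0.1713 x 0.04840 = 0.008291 mol.
At the final (second) equivalence point, 2 mol OH^- react per mol H2C4H4O6, so n(H2C4H4O6) = 0.008291 / 2 = 0.004145 mol.
[H2C4H4O6] = 0.004145 / 0.03742 L = 0.111 M.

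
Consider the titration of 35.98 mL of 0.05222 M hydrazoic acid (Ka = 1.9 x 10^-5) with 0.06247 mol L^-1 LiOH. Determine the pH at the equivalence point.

8.59

n(HN3) = 0.05222 x 0.03598 = 0.001879 mol; V(LiOH) at equivalence = 0.001879/0.06247 = 0.03008 L.
At equivalence all the acid is converted to N3-; total volume = 0.03598 + 0.03008 = 0.06606 L, so [N3-] = 0.001879/0.06606 = 0.02844 M.
Kb = Kw/Ka = 1.0e-14 / 1.9 x 10^-5 = 5.26e-10.
[OH^-] = sqrt(Kb x [N3-]) = sqrt(5.26e-10 x 0.02844) = 3.87e-6 M.
pOH = 5.41, so pH = 14.00 - 5.41 = 8.59.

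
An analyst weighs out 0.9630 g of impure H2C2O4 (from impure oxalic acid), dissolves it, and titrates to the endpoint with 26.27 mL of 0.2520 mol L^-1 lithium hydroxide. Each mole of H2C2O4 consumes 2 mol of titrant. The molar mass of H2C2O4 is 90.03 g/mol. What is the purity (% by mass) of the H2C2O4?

30.9%

n(LiOH) = 0.2520 x 0.02627 = 0.006620 mol.
n(H2C2O4) = 0.006620 / 2 = 0.003310 mol.
mass of H2C2O4 = 0.003310 x 90.03 = 0.2980 g.
% purity = 0.2980 / 0.9630 x 100 = 30.9%.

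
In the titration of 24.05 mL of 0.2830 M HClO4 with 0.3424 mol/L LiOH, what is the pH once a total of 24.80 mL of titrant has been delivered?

12.54

n(acid) = 0.2830 x 0.02405 = 0.006806 mol; n(LiOH) added = 0.3424 x 0.02480 = 0.008492 mol.
Base is in excess by 0.008492 - 0.006806 = 0.001685 mol in a total volume of 0.04885 L.
[OH^-] = 0.001685/0.04885 = 0.03450 M, so pOH = 1.46 and pH = 14.00 - 1.46 = 12.54.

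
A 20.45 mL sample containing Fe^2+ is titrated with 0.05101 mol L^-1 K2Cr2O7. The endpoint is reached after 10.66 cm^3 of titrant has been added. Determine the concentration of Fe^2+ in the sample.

0.160 M

n(K2Cr2O7) = 0.05101 x 0.01066 = 0.0005438 mol.
From the balanced equation, 1 mol K2Cr2O7 reacts with 6 mol Fe^2+, so n(Fe^2+) = 0.0005438 x 6/1 = 0.003263 mol.
[Fe^2+] = 0.003263 / 0.02045 L = 0.160 M.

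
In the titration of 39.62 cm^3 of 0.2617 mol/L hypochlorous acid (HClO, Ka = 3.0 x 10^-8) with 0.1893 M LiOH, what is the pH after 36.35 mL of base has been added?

Initial n(HClO) = 0.2617 x 0.03962 = 0.01037 mol.
n(LiOH) added = 0.1893 x 0.03635 = 0.006881 mol, converting that many moles of HClO to ClO-.
Remaining n(HClO) = 0.003487 mol; n(ClO-) = 0.006881 mol.
By Henderson-Hasselbalch, pH = pKa + log([A^-]/[HA]) = 7.52 + log(0.006881/0.003487) = 7.52 + (+0.30) = 7.82.

7.82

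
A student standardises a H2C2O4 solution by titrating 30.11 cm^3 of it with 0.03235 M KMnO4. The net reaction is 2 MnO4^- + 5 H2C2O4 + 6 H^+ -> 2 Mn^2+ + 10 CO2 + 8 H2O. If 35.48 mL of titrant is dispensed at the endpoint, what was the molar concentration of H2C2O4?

n(KMnO4) = 0.03235 x 0.03548 = 0.001148 mol.
From the balanced equation, 2 mol KMnO4 reacts with 5 mol H2C2O4, so n(H2C2O4) = 0.001148 x 5/2 = 0.002869 mol.
[H2C2O4] = 0.002869 / 0.03011 L = 0.0953 M.

0.0953 M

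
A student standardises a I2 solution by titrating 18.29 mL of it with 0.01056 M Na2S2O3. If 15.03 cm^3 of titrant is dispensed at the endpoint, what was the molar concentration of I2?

n(Na2S2O3) = 0.01056 x 0.01503 = 0.0001587 mol.
From the balanced equation, 2 mol Na2S2O3 reacts with 1 mol I2, so n(I2) = 0.0001587 x 1/2 = 7.936e-5 mol.
[I2] = 7.936e-5 / 0.01829 L = 0.00434 M.

0.00434 M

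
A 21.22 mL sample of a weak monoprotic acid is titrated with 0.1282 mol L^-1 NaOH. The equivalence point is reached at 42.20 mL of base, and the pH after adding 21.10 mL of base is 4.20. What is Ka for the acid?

21.10 mL is half of the equivalence volume, so this is the half-equivalence point where [HA] = [A^-].
At half-equivalence pH = pKa, so pKa = 4.20.
Ka = 10^(-4.20) = 6.3 x 10^-5.

6.3 x 10^-5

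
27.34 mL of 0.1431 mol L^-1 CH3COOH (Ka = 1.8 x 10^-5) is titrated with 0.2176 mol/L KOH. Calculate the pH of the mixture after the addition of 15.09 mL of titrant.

5.46

Initial n(CH3COOH) = 0.1431 x 0.02734 = 0.003912 mol.
n(KOH) added = 0.2176 x 0.01509 = 0.003284 mol, converting that many moles of CH3COOH to CH3COO-.
Remaining n(CH3COOH) = 0.0006288 mol; n(CH3COO-) = 0.003284 mol.
By Henderson-Hasselbalch, pH = pKa + log([A^-]/[HA]) = 4.74 + log(0.003284/0.0006288) = 4.74 + (+0.72) = 5.46.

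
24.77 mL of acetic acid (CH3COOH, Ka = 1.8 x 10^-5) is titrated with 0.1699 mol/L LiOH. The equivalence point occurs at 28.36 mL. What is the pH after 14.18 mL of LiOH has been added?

14.18 mL is exactly half the equivalence volume (28.36/2), i.e. the half-equivalence point.
There, n(HA) = n(A^-), so pH = pKa = -log(1.8 x 10^-5) = 4.74.

4.74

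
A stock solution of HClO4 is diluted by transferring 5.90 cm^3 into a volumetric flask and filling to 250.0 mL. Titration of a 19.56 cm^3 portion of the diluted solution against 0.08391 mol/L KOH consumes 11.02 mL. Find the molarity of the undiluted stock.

n(KOH) = 0.08391 x 0.01102 = 0.0009247 mol.
n(HClO4) in the aliquot = 0.0009247 mol.
[diluted HClO4] = 0.0009247 / 0.01956 = 0.04727 M.
Dilution factor = 250.0/5.900 = 42.37, so [stock] = 0.04727 x 42.37 = 2.00 M.

2.00 M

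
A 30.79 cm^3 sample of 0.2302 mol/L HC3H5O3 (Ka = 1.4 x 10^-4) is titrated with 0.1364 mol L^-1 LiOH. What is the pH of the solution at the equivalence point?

n(HC3H5O3) = 0.2302 x 0.03079 = 0.007088 mol; V(LiOH) at equivalence = 0.007088/0.1364 = 0.05196 L.
At equivalence all the acid is converted to C3H5O3-; total volume = 0.03079 + 0.05196 = 0.08275 L, so [C3H5O3-] = 0.007088/0.08275 = 0.08565 M.
Kb = Kw/Ka = 1.0e-14 / 1.4 x 10^-4 = 7.14e-11.
[OH^-] = sqrt(Kb x [C3H5O3-]) = sqrt(7.14e-11 x 0.08565) = 2.47e-6 M.
pOH = 5.61, so pH = 14.00 - 5.61 = 8.39.

8.39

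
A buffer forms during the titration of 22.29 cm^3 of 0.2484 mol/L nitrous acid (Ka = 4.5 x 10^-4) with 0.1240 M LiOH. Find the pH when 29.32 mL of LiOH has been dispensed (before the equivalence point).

3.63

Initial n(HNO2) = 0.2484 x 0.02229 = 0.005537 mol.
n(LiOH) added = 0.1240 x 0.02932 = 0.003636 mol, converting that many moles of HNO2 to NO2-.
Remaining n(HNO2) = 0.001901 mol; n(NO2-) = 0.003636 mol.
By Henderson-Hasselbalch, pH = pKa + log([A^-]/[HA]) = 3.35 + log(0.003636/0.001901) = 3.35 + (+0.28) = 3.63.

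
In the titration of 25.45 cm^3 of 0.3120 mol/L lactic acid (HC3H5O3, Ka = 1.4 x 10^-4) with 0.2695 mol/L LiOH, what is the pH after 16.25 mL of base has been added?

Initial n(HC3H5O3) = 0.3120 x 0.02545 = 0.007940 mol.
n(LiOH) added = 0.2695 x 0.01625 = 0.004379 mol, converting that many moles of HC3H5O3 to C3H5O3-.
Remaining n(HC3H5O3) = 0.003561 mol; n(C3H5O3-) = 0.004379 mol.
By Henderson-Hasselbalch, pH = pKa + log([A^-]/[HA]) = 3.85 + log(0.004379/0.003561) = 3.85 + (+0.09) = 3.94.

3.94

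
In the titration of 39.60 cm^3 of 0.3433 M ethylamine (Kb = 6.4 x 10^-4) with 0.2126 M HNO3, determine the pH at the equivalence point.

n(C2H5NH2) = 0.3433 x 0.03960 = 0.01359 mol; V(HNO3) at equivalence = 0.01359/0.2126 = 0.06394 L.
At equivalence the base is fully converted to C2H5NH3+; total volume = 0.1035 L, so [C2H5NH3+] = 0.01359/0.1035 = 0.1313 M.
Ka(C2H5NH3+) = Kw/Kb = 1.0e-14 / 6.4 x 10^-4 = 1.56e-11.
[H^+] = sqrt(Ka x [C2H5NH3+]) = sqrt(1.56e-11 x 0.1313) = 1.43e-6 M.
pH = -log(1.43e-6) = 5.84.

5.84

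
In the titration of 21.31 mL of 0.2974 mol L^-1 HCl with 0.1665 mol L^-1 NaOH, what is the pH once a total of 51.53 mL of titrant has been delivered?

12.49

n(acid) = 0.2974 x 0.02131 = 0.006338 mol; n(NaOH) added = 0.1665 x 0.05153 = 0.008580 mol.
Base is in excess by 0.008580 - 0.006338 = 0.002242 mol in a total volume of 0.07284 L.
[OH^-] = 0.002242/0.07284 = 0.03078 M, so pOH = 1.51 and pH = 14.00 - 1.51 = 12.49.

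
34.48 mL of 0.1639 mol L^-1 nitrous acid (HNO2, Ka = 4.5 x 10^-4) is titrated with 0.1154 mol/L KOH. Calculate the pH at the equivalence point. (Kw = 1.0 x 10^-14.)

8.09

n(HNO2) = 0.1639 x 0.03448 = 0.005651 mol; V(KOH) at equivalence = 0.005651/0.1154 = 0.04897 L.
At equivalence all the acid is converted to NO2-; total volume = 0.03448 + 0.04897 = 0.08345 L, so [NO2-] = 0.005651/0.08345 = 0.06772 M.
Kb = Kw/Ka = 1.0e-14 / 4.5 x 10^-4 = 2.22e-11.
[OH^-] = sqrt(Kb x [NO2-]) = sqrt(2.22e-11 x 0.06772) = 1.23e-6 M.
pOH = 5.91, so pH = 14.00 - 5.91 = 8.09.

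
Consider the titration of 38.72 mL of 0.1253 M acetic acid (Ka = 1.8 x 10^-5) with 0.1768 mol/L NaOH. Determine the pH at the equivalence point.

n(CH3COOH) = 0.1253 x 0.03872 = 0.004852 mol; V(NaOH) at equivalence = 0.004852/0.1768 = 0.02744 L.
At equivalence all the acid is converted to CH3COO-; total volume = 0.03872 + 0.02744 = 0.06616 L, so [CH3COO-] = 0.004852/0.06616 = 0.07333 M.
Kb = Kw/Ka = 1.0e-14 / 1.8 x 10^-5 = 5.56e-10.
[OH^-] = sqrt(Kb x [CH3COO-]) = sqrt(5.56e-10 x 0.07333) = 6.38e-6 M.
pOH = 5.19, so pH = 14.00 - 5.19 = 8.81.

8.81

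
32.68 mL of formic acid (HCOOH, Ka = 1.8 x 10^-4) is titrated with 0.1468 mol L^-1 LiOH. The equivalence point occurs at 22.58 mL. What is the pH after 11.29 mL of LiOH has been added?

11.29 mL is exactly half the equivalence volume (22.58/2), i.e. the half-equivalence point.
There, n(HA) = n(A^-), so pH = pKa = -log(1.8 x 10^-4) = 3.74.

3.74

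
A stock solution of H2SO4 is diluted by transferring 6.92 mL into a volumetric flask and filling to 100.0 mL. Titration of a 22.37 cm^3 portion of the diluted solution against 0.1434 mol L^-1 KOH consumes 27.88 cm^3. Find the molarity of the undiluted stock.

1.29 M

n(KOH) = 0.1434 x 0.02788 = 0.003998 mol.
n(H2SO4) in the aliquot = 0.003998 x 1/2 = 0.001999 mol.
[diluted H2SO4] = 0.001999 / 0.02237 = 0.08936 M.
Dilution factor = 100.0/6.920 = 14.45, so [stock] = 0.08936 x 14.45 = 1.29 M.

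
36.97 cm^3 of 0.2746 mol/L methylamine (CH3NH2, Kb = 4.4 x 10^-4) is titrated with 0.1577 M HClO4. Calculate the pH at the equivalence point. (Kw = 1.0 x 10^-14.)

5.82

n(CH3NH2) = 0.2746 x 0.03697 = 0.01015 mol; V(HClO4) at equivalence = 0.01015/0.1577 = 0.06438 L.
At equivalence the base is fully converted to CH3NH3+; total volume = 0.1013 L, so [CH3NH3+] = 0.01015/0.1013 = 0.1002 M.
Ka(CH3NH3+) = Kw/Kb = 1.0e-14 / 4.4 x 10^-4 = 2.27e-11.
[H^+] = sqrt(Ka x [CH3NH3+]) = sqrt(2.27e-11 x 0.1002) = 1.51e-6 M.
pH = -log(1.51e-6) = 5.82.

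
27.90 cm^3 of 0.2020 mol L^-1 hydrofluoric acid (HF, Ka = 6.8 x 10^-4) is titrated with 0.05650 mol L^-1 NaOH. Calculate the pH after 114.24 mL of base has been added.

11.76

n(acid) = 0.2020 x 0.02790 = 0.005636 mol; n(NaOH) added = 0.05650 x 0.1142 = 0.006455 mol.
Base is in excess by 0.006455 - 0.005636 = 0.0008188 mol in a total volume of 0.1421 L.
[OH^-] = 0.0008188/0.1421 = 0.005760 M, so pOH = 2.24 and pH = 14.00 - 2.24 = 11.76.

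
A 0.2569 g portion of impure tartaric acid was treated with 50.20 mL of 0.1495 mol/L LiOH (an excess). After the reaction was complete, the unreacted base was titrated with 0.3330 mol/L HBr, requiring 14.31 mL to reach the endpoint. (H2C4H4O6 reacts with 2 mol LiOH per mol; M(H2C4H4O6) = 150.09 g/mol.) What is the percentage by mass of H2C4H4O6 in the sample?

Total n(LiOH) added = 0.1495 x 0.05020 = 0.007505 mol.
n(HBr) used = 0.3330 x 0.01431 = 0.004765 mol, which equals the excess n(LiOH).
So n(LiOH) consumed by the sample = 0.007505 - 0.004765 = 0.002740 mol.
n(H2C4H4O6) = 0.002740 / 2 = 0.001370 mol.
mass H2C4H4O6 = 0.001370 x 150.09 = 0.2056 g, so %H2C4H4O6 = 0.2056/0.2569 x 100 = 80.0%.

80.0%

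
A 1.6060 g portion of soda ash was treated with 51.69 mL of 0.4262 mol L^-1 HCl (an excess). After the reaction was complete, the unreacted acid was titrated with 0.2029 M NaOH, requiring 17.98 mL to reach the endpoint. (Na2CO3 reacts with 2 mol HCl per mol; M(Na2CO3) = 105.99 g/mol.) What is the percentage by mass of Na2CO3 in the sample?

Total n(HCl) added = 0.4262 x 0.05169 = 0.02203 mol.
n(NaOH) used = 0.2029 x 0.01798 = 0.003648 mol, which equals the excess n(HCl).
So n(HCl) consumed by the sample = 0.02203 - 0.003648 = 0.01838 mol.
n(Na2CO3) = 0.01838 / 2 = 0.009191 mol.
mass Na2CO3 = 0.009191 x 105.99 = 0.9742 g, so %Na2CO3 = 0.9742/1.6060 x 100 = 60.7%.

60.7%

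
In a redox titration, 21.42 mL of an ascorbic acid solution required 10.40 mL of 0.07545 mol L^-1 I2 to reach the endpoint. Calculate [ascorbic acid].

n(I2) = 0.07545 x 0.01040 = 0.0007847 mol.
From the balanced equation, 1 mol I2 reacts with 1 mol ascorbic acid, so n(ascorbic acid) = 0.0007847 x 1/1 = 0.0007847 mol.
[ascorbic acid] = 0.0007847 / 0.02142 L = 0.0366 M.

0.0366 M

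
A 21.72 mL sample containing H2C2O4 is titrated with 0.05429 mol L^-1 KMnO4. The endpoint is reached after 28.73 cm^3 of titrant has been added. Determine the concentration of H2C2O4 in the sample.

n(KMnO4) = 0.05429 x 0.02873 = 0.001560 mol.
From the balanced equation, 2 mol KMnO4 reacts with 5 mol H2C2O4, so n(H2C2O4) = 0.001560 x 5/2 = 0.003899 mol.
[H2C2O4] = 0.003899 / 0.02172 L = 0.180 M.

0.180 M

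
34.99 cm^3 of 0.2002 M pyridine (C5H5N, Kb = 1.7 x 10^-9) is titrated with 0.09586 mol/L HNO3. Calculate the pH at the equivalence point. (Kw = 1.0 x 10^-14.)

3.21

n(C5H5N) = 0.2002 x 0.03499 = 0.007005 mol; V(HNO3) at equivalence = 0.007005/0.09586 = 0.07308 L.
At equivalence the base is fully converted to C5H5NH+; total volume = 0.1081 L, so [C5H5NH+] = 0.007005/0.1081 = 0.06482 M.
Ka(C5H5NH+) = Kw/Kb = 1.0e-14 / 1.7 x 10^-9 = 5.88e-6.
[H^+] = sqrt(Ka x [C5H5NH+]) = sqrt(5.88e-6 x 0.06482) = 0.000617 M.
pH = -log(0.000617) = 3.21.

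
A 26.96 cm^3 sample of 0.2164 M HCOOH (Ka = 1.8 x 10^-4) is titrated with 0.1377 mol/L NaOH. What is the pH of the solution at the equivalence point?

n(HCOOH) = 0.2164 x 0.02696 = 0.005834 mol; V(NaOH) at equivalence = 0.005834/0.1377 = 0.04237 L.
At equivalence all the acid is converted to HCOO-; total volume = 0.02696 + 0.04237 = 0.06933 L, so [HCOO-] = 0.005834/0.06933 = 0.08415 M.
Kb = Kw/Ka = 1.0e-14 / 1.8 x 10^-4 = 5.56e-11.
[OH^-] = sqrt(Kb x [HCOO-]) = sqrt(5.56e-11 x 0.08415) = 2.16e-6 M.
pOH = 5.67, so pH = 14.00 - 5.67 = 8.33.

8.33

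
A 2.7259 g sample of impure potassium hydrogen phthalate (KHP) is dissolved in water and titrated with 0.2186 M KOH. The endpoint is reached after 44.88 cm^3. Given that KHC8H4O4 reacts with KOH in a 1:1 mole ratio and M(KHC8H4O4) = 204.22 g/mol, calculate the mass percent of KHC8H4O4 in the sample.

73.5%

n(KOH) = 0.2186 x 0.04488 = 0.009811 mol.
n(KHC8H4O4) = 0.009811 / 1 = 0.009811 mol.
mass of KHC8H4O4 = 0.009811 x 204.22 = 2.004 g.
% purity = 2.004 / 2.7259 x 100 = 73.5%.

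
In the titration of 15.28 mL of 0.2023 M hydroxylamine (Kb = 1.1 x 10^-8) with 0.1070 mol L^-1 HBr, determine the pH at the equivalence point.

3.60

n(NH2OH) = 0.2023 x 0.01528 = 0.003091 mol; V(HBr) at equivalence = 0.003091/0.1070 = 0.02889 L.
At equivalence the base is fully converted to NH3OH+; total volume = 0.04417 L, so [NH3OH+] = 0.003091/0.04417 = 0.06998 M.
Ka(NH3OH+) = Kw/Kb = 1.0e-14 / 1.1 x 10^-8 = 9.09e-7.
[H^+] = sqrt(Ka x [NH3OH+]) = sqrt(9.09e-7 x 0.06998) = 0.000252 M.
pH = -log(0.000252) = 3.60.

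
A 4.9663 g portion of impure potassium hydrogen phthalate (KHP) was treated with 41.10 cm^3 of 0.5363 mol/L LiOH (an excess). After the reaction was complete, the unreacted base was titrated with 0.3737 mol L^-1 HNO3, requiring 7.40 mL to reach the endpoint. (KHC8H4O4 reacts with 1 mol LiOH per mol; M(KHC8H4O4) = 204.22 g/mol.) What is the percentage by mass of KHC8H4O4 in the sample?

Total n(LiOH) added = 0.5363 x 0.04110 = 0.02204 mol.
n(HNO3) used = 0.3737 x 0.007400 = 0.002765 mol, which equals the excess n(LiOH).
So n(LiOH) consumed by the sample = 0.02204 - 0.002765 = 0.01928 mol.
n(KHC8H4O4) = 0.01928 / 1 = 0.01928 mol.
mass KHC8H4O4 = 0.01928 x 204.22 = 3.937 g, so %KHC8H4O4 = 3.937/4.9663 x 100 = 79.3%.

79.3%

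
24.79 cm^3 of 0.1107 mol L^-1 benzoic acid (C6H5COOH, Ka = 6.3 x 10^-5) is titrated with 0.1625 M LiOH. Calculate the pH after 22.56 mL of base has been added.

n(acid) = 0.1107 x 0.02479 = 0.002744 mol; n(LiOH) added = 0.1625 x 0.02256 = 0.003666 mol.
Base is in excess by 0.003666 - 0.002744 = 0.0009217 mol in a total volume of 0.04735 L.
[OH^-] = 0.0009217/0.04735 = 0.01947 M, so pOH = 1.71 and pH = 14.00 - 1.71 = 12.29.

12.29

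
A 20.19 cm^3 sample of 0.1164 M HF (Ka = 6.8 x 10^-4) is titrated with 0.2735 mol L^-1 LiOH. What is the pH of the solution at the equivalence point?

8.04

n(HF) = 0.1164 x 0.02019 = 0.002350 mol; V(LiOH) at equivalence = 0.002350/0.2735 = 0.008593 L.
At equivalence all the acid is converted to F-; total volume = 0.02019 + 0.008593 = 0.02878 L, so [F-] = 0.002350/0.02878 = 0.08165 M.
Kb = Kw/Ka = 1.0e-14 / 6.8 x 10^-4 = 1.47e-11.
[OH^-] = sqrt(Kb x [F-]) = sqrt(1.47e-11 x 0.08165) = 1.10e-6 M.
pOH = 5.96, so pH = 14.00 - 5.96 = 8.04.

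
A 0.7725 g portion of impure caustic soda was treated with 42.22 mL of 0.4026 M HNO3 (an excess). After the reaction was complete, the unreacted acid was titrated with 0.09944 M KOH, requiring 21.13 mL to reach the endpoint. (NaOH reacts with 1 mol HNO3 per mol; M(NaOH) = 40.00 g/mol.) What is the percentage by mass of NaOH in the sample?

Total n(HNO3) added = 0.4026 x 0.04222 = 0.01700 mol.
n(KOH) used = 0.09944 x 0.02113 = 0.002101 mol, which equals the excess n(HNO3).
So n(HNO3) consumed by the sample = 0.01700 - 0.002101 = 0.01490 mol.
n(NaOH) = 0.01490 / 1 = 0.01490 mol.
mass NaOH = 0.01490 x 40.00 = 0.5959 g, so %NaOH = 0.5959/0.7725 x 100 = 77.1%.

77.1%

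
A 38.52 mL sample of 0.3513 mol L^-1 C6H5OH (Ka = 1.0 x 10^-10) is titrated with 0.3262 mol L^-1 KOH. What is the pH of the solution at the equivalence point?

11.61

n(C6H5OH) = 0.3513 x 0.03852 = 0.01353 mol; V(KOH) at equivalence = 0.01353/0.3262 = 0.04148 L.
At equivalence all the acid is converted to C6H5O-; total volume = 0.03852 + 0.04148 = 0.08000 L, so [C6H5O-] = 0.01353/0.08000 = 0.1691 M.
Kb = Kw/Ka = 1.0e-14 / 1.0 x 10^-10 = 0.000100.
[OH^-] = sqrt(Kb x [C6H5O-]) = sqrt(0.000100 x 0.1691) = 0.00411 M.
pOH = 2.39, so pH = 14.00 - 2.39 = 11.61.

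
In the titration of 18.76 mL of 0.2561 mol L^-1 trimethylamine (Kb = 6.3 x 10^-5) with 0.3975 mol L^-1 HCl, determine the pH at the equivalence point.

5.30

n((CH3)3N) = 0.2561 x 0.01876 = 0.004804 mol; V(HCl) at equivalence = 0.004804/0.3975 = 0.01209 L.
At equivalence the base is fully converted to (CH3)3NH+; total volume = 0.03085 L, so [(CH3)3NH+] = 0.004804/0.03085 = 0.1558 M.
Ka((CH3)3NH+) = Kw/Kb = 1.0e-14 / 6.3 x 10^-5 = 1.59e-10.
[H^+] = sqrt(Ka x [(CH3)3NH+]) = sqrt(1.59e-10 x 0.1558) = 4.97e-6 M.
pH = -log(4.97e-6) = 5.30.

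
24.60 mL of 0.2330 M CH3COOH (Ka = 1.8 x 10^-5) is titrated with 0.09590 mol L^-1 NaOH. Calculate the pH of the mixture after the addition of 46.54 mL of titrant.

5.29

Initial n(CH3COOH) = 0.2330 x 0.02460 = 0.005732 mol.
n(NaOH) added = 0.09590 x 0.04654 = 0.004463 mol, converting that many moles of CH3COOH to CH3COO-.
Remaining n(CH3COOH) = 0.001269 mol; n(CH3COO-) = 0.004463 mol.
By Henderson-Hasselbalch, pH = pKa + log([A^-]/[HA]) = 4.74 + log(0.004463/0.001269) = 4.74 + (+0.55) = 5.29.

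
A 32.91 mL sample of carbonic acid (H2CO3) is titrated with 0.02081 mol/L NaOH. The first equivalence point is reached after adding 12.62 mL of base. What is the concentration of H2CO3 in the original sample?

0.00798 M

n(NaOH) = 0.02081 x 0.01262 = 0.0002626 mol.
At the first equivalence point, 1 mol OH^- react per mol H2CO3, so n(H2CO3) = 0.0002626 / 1 = 0.0002626 mol.
[H2CO3] = 0.0002626 / 0.03291 L = 0.00798 M.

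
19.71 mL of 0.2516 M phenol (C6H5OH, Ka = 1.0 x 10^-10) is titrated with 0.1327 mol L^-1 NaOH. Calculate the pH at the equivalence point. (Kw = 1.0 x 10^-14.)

11.47

n(C6H5OH) = 0.2516 x 0.01971 = 0.004959 mol; V(NaOH) at equivalence = 0.004959/0.1327 = 0.03737 L.
At equivalence all the acid is converted to C6H5O-; total volume = 0.01971 + 0.03737 = 0.05708 L, so [C6H5O-] = 0.004959/0.05708 = 0.08688 M.
Kb = Kw/Ka = 1.0e-14 / 1.0 x 10^-10 = 0.000100.
[OH^-] = sqrt(Kb x [C6H5O-]) = sqrt(0.000100 x 0.08688) = 0.00295 M.
pOH = 2.53, so pH = 14.00 - 2.53 = 11.47.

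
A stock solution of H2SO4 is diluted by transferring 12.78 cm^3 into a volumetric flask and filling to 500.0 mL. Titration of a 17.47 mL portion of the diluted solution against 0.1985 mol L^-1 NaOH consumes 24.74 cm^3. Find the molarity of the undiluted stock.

n(NaOH) = 0.1985 x 0.02474 = 0.004911 mol.
n(H2SO4) in the aliquot = 0.004911 x 1/2 = 0.002455 mol.
[diluted H2SO4] = 0.002455 / 0.01747 = 0.1406 M.
Dilution factor = 500.0/12.78 = 39.12, so [stock] = 0.1406 x 39.12 = 5.50 M.

5.50 M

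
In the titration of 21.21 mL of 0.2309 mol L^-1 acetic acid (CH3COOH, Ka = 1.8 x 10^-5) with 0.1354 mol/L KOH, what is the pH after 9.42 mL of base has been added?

Initial n(CH3COOH) = 0.2309 x 0.02121 = 0.004897 mol.
n(KOH) added = 0.1354 x 0.009420 = 0.001275 mol, converting that many moles of CH3COOH to CH3COO-.
Remaining n(CH3COOH) = 0.003622 mol; n(CH3COO-) = 0.001275 mol.
By Henderson-Hasselbalch, pH = pKa + log([A^-]/[HA]) = 4.74 + log(0.001275/0.003622) = 4.74 + (-0.45) = 4.29.

4.29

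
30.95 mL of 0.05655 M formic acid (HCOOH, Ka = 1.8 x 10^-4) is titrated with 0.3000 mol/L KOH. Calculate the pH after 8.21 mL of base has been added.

12.26

n(acid) = 0.05655 x 0.03095 = 0.001750 mol; n(KOH) added = 0.3000 x 0.008210 = 0.002463 mol.
Base is in excess by 0.002463 - 0.001750 = 0.0007128 mol in a total volume of 0.03916 L.
[OH^-] = 0.0007128/0.03916 = 0.01820 M, so pOH = 1.74 and pH = 14.00 - 1.74 = 12.26.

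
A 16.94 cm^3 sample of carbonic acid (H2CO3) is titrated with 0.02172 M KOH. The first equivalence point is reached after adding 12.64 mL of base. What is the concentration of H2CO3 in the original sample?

n(KOH) = 0.02172 x 0.01264 = 0.0002745 mol.
At the first equivalence point, 1 mol OH^- react per mol H2CO3, so n(H2CO3) = 0.0002745 / 1 = 0.0002745 mol.
[H2CO3] = 0.0002745 / 0.01694 L = 0.0162 M.

0.0162 M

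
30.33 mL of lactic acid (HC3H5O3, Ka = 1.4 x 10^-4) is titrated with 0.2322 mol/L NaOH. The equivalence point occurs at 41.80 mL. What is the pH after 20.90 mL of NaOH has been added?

3.85

20.90 mL is exactly half the equivalence volume (41.80/2), i.e. the half-equivalence point.
There, n(HA) = n(A^-), so pH = pKa = -log(1.4 x 10^-4) = 3.85.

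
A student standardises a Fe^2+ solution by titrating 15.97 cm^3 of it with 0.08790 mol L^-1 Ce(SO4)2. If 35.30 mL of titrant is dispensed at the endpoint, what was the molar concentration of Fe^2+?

n(Ce(SO4)2) = 0.08790 x 0.03530 = 0.003103 mol.
From the balanced equation, 1 mol Ce(SO4)2 reacts with 1 mol Fe^2+, so n(Fe^2+) = 0.003103 x 1/1 = 0.003103 mol.
[Fe^2+] = 0.003103 / 0.01597 L = 0.194 M.

0.194 M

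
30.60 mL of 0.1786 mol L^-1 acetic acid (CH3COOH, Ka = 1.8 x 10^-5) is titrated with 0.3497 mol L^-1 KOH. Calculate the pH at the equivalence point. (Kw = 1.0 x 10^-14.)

8.91

n(CH3COOH) = 0.1786 x 0.03060 = 0.005465 mol; V(KOH) at equivalence = 0.005465/0.3497 = 0.01563 L.
At equivalence all the acid is converted to CH3COO-; total volume = 0.03060 + 0.01563 = 0.04623 L, so [CH3COO-] = 0.005465/0.04623 = 0.1182 M.
Kb = Kw/Ka = 1.0e-14 / 1.8 x 10^-5 = 5.56e-10.
[OH^-] = sqrt(Kb x [CH3COO-]) = sqrt(5.56e-10 x 0.1182) = 8.10e-6 M.
pOH = 5.09, so pH = 14.00 - 5.09 = 8.91.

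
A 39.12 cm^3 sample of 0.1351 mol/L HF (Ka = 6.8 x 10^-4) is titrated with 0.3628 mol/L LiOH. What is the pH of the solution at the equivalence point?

8.08

n(HF) = 0.1351 x 0.03912 = 0.005285 mol; V(LiOH) at equivalence = 0.005285/0.3628 = 0.01457 L.
At equivalence all the acid is converted to F-; total volume = 0.03912 + 0.01457 = 0.05369 L, so [F-] = 0.005285/0.05369 = 0.09844 M.
Kb = Kw/Ka = 1.0e-14 / 6.8 x 10^-4 = 1.47e-11.
[OH^-] = sqrt(Kb x [F-]) = sqrt(1.47e-11 x 0.09844) = 1.20e-6 M.
pOH = 5.92, so pH = 14.00 - 5.92 = 8.08.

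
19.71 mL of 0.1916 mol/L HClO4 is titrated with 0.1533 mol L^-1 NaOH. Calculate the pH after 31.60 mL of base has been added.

n(acid) = 0.1916 x 0.01971 = 0.003776 mol; n(NaOH) added = 0.1533 x 0.03160 = 0.004844 mol.
Base is in excess by 0.004844 - 0.003776 = 0.001068 mol in a total volume of 0.05131 L.
[OH^-] = 0.001068/0.05131 = 0.02081 M, so pOH = 1.68 and pH = 14.00 - 1.68 = 12.32.

12.32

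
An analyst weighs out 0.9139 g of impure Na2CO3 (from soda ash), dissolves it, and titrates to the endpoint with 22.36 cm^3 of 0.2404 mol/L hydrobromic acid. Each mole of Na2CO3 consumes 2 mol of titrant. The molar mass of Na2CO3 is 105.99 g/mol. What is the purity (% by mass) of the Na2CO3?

n(HBr) = 0.2404 x 0.02236 = 0.005375 mol.
n(Na2CO3) = 0.005375 / 2 = 0.002688 mol.
mass of Na2CO3 = 0.002688 x 105.99 = 0.2849 g.
% purity = 0.2849 / 0.9139 x 100 = 31.2%.

31.2%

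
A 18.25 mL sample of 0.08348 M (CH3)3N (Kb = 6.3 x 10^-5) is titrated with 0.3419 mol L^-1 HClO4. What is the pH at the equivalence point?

n((CH3)3N) = 0.08348 x 0.01825 = 0.001524 mol; V(HClO4) at equivalence = 0.001524/0.3419 = 0.004456 L.
At equivalence the base is fully converted to (CH3)3NH+; total volume = 0.02271 L, so [(CH3)3NH+] = 0.001524/0.02271 = 0.06710 M.
Ka((CH3)3NH+) = Kw/Kb = 1.0e-14 / 6.3 x 10^-5 = 1.59e-10.
[H^+] = sqrt(Ka x [(CH3)3NH+]) = sqrt(1.59e-10 x 0.06710) = 3.26e-6 M.
pH = -log(3.26e-6) = 5.49.

5.49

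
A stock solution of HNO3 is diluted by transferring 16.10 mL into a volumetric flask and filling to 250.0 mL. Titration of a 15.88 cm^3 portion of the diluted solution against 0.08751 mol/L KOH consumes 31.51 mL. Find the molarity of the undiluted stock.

2.70 M

n(KOH) = 0.08751 x 0.03151 = 0.002757 mol.
n(HNO3) in the aliquot = 0.002757 mol.
[diluted HNO3] = 0.002757 / 0.01588 = 0.1736 M.
Dilution factor = 250.0/16.10 = 15.53, so [stock] = 0.1736 x 15.53 = 2.70 M.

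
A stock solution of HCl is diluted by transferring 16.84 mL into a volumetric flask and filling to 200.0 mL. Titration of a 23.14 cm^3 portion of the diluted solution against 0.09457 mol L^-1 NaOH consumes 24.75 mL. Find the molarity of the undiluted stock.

1.20 M

n(NaOH) = 0.09457 x 0.02475 = 0.002341 mol.
n(HCl) in the aliquot = 0.002341 mol.
[diluted HCl] = 0.002341 / 0.02314 = 0.1011 M.
Dilution factor = 200.0/16.84 = 11.88, so [stock] = 0.1011 x 11.88 = 1.20 M.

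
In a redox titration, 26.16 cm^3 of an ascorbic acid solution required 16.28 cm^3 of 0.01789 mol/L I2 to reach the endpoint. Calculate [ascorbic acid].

0.0111 M

n(I2) = 0.01789 x 0.01628 = 0.0002912 mol.
From the balanced equation, 1 mol I2 reacts with 1 mol ascorbic acid, so n(ascorbic acid) = 0.0002912 x 1/1 = 0.0002912 mol.
[ascorbic acid] = 0.0002912 / 0.02616 L = 0.0111 M.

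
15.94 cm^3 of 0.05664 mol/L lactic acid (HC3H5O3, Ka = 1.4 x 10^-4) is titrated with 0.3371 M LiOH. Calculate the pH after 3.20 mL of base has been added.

n(acid) = 0.05664 x 0.01594 = 0.0009028 mol; n(LiOH) added = 0.3371 x 0.003200 = 0.001079 mol.
Base is in excess by 0.001079 - 0.0009028 = 0.0001759 mol in a total volume of 0.01914 L.
[OH^-] = 0.0001759/0.01914 = 0.009189 M, so pOH = 2.04 and pH = 14.00 - 2.04 = 11.96.

11.96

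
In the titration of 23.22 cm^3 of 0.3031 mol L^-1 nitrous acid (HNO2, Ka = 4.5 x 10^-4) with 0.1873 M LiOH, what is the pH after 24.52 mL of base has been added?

Initial n(HNO2) = 0.3031 x 0.02322 = 0.007038 mol.
n(LiOH) added = 0.1873 x 0.02452 = 0.004593 mol, converting that many moles of HNO2 to NO2-.
Remaining n(HNO2) = 0.002445 mol; n(NO2-) = 0.004593 mol.
By Henderson-Hasselbalch, pH = pKa + log([A^-]/[HA]) = 3.35 + log(0.004593/0.002445) = 3.35 + (+0.27) = 3.62.

3.62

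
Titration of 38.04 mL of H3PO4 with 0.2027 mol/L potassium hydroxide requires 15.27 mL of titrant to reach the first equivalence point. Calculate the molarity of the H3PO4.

n(KOH) = 0.2027 x 0.01527 = 0.003095 mol.
At the first equivalence point, 1 mol OH^- react per mol H3PO4, so n(H3PO4) = 0.003095 / 1 = 0.003095 mol.
[H3PO4] = 0.003095 / 0.03804 L = 0.0814 M.

0.0814 M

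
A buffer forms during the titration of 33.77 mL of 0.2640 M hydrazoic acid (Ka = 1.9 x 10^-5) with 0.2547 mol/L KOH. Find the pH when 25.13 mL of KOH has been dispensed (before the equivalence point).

Initial n(HN3) = 0.2640 x 0.03377 = 0.008915 mol.
n(KOH) added = 0.2547 x 0.02513 = 0.006401 mol, converting that many moles of HN3 to N3-.
Remaining n(HN3) = 0.002515 mol; n(N3-) = 0.006401 mol.
By Henderson-Hasselbalch, pH = pKa + log([A^-]/[HA]) = 4.72 + log(0.006401/0.002515) = 4.72 + (+0.41) = 5.13.

5.13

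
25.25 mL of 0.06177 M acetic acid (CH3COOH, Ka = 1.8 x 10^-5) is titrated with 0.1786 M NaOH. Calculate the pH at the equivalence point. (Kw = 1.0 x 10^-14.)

n(CH3COOH) = 0.06177 x 0.02525 = 0.001560 mol; V(NaOH) at equivalence = 0.001560/0.1786 = 0.008733 L.
At equivalence all the acid is converted to CH3COO-; total volume = 0.02525 + 0.008733 = 0.03398 L, so [CH3COO-] = 0.001560/0.03398 = 0.04590 M.
Kb = Kw/Ka = 1.0e-14 / 1.8 x 10^-5 = 5.56e-10.
[OH^-] = sqrt(Kb x [CH3COO-]) = sqrt(5.56e-10 x 0.04590) = 5.05e-6 M.
pOH = 5.30, so pH = 14.00 - 5.30 = 8.70.

8.70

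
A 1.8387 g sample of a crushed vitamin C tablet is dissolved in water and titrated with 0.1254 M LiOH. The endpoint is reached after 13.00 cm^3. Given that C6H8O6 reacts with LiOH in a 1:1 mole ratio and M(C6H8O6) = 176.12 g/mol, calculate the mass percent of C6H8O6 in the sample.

n(LiOH) = 0.1254 x 0.01300 = 0.001630 mol.
n(C6H8O6) = 0.001630 / 1 = 0.001630 mol.
mass of C6H8O6 = 0.001630 x 176.12 = 0.2871 g.
% purity = 0.2871 / 1.8387 x 100 = 15.6%.

15.6%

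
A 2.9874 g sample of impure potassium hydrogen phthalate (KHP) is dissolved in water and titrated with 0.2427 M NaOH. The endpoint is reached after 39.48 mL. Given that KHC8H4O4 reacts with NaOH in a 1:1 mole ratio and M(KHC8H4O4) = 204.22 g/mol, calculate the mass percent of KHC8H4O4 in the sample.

65.5%

n(NaOH) = 0.2427 x 0.03948 = 0.009582 mol.
n(KHC8H4O4) = 0.009582 / 1 = 0.009582 mol.
mass of KHC8H4O4 = 0.009582 x 204.22 = 1.957 g.
% purity = 1.957 / 2.9874 x 100 = 65.5%.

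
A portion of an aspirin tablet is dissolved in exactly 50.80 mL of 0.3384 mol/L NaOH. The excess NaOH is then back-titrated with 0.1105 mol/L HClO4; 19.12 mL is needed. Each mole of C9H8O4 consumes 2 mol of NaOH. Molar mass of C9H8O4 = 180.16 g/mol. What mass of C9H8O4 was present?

1.36 g

Total n(NaOH) added = 0.3384 x 0.05080 = 0.01719 mol.
n(HClO4) used = 0.1105 x 0.01912 = 0.002113 mol, which equals the excess n(NaOH).
So n(NaOH) consumed by the sample = 0.01719 - 0.002113 = 0.01508 mol.
n(C9H8O4) = 0.01508 / 2 = 0.007539 mol.
mass = 0.007539 mol x 180.16 g/mol = 1.36 g.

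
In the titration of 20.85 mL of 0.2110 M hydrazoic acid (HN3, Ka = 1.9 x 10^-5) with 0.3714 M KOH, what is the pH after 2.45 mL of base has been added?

4.14

Initial n(HN3) = 0.2110 x 0.02085 = 0.004399 mol.
n(KOH) added = 0.3714 x 0.002450 = 0.0009099 mol, converting that many moles of HN3 to N3-.
Remaining n(HN3) = 0.003489 mol; n(N3-) = 0.0009099 mol.
By Henderson-Hasselbalch, pH = pKa + log([A^-]/[HA]) = 4.72 + log(0.0009099/0.003489) = 4.72 + (-0.58) = 4.14.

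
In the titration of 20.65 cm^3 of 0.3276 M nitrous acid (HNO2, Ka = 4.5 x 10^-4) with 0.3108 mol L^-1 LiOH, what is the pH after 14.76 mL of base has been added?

Initial n(HNO2) = 0.3276 x 0.02065 = 0.006765 mol.
n(LiOH) added = 0.3108 x 0.01476 = 0.004587 mol, converting that many moles of HNO2 to NO2-.
Remaining n(HNO2) = 0.002178 mol; n(NO2-) = 0.004587 mol.
By Henderson-Hasselbalch, pH = pKa + log([A^-]/[HA]) = 3.35 + log(0.004587/0.002178) = 3.35 + (+0.32) = 3.67.

3.67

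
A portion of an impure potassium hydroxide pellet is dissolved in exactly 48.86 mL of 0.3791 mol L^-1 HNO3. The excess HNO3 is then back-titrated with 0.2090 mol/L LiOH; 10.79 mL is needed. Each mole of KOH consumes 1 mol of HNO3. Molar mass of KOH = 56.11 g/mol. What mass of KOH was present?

0.913 g

Total n(HNO3) added = 0.3791 x 0.04886 = 0.01852 mol.
n(LiOH) used = 0.2090 x 0.01079 = 0.002255 mol, which equals the excess n(HNO3).
So n(HNO3) consumed by the sample = 0.01852 - 0.002255 = 0.01627 mol.
n(KOH) = 0.01627 / 1 = 0.01627 mol.
mass = 0.01627 mol x 56.11 g/mol = 0.913 g.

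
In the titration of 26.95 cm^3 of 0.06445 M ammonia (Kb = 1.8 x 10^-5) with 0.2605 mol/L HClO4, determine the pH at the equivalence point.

n(NH3) = 0.06445 x 0.02695 = 0.001737 mol; V(HClO4) at equivalence = 0.001737/0.2605 = 0.006668 L.
At equivalence the base is fully converted to NH4+; total volume = 0.03362 L, so [NH4+] = 0.001737/0.03362 = 0.05167 M.
Ka(NH4+) = Kw/Kb = 1.0e-14 / 1.8 x 10^-5 = 5.56e-10.
[H^+] = sqrt(Ka x [NH4+]) = sqrt(5.56e-10 x 0.05167) = 5.36e-6 M.
pH = -log(5.36e-6) = 5.27.

5.27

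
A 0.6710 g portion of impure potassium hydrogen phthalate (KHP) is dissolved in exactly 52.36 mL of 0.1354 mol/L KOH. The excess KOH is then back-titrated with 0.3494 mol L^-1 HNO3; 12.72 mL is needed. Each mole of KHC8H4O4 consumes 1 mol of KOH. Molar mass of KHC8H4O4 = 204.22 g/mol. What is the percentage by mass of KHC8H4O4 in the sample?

Total n(KOH) added = 0.1354 x 0.05236 = 0.007090 mol.
n(HNO3) used = 0.3494 x 0.01272 = 0.004444 mol, which equals the excess n(KOH).
So n(KOH) consumed by the sample = 0.007090 - 0.004444 = 0.002645 mol.
n(KHC8H4O4) = 0.002645 / 1 = 0.002645 mol.
mass KHC8H4O4 = 0.002645 x 204.22 = 0.5402 g, so %KHC8H4O4 = 0.5402/0.6710 x 100 = 80.5%.

80.5%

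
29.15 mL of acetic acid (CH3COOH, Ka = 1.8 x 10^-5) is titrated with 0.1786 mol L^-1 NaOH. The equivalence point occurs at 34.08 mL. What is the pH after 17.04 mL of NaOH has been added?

17.04 mL is exactly half the equivalence volume (34.08/2), i.e. the half-equivalence point.
There, n(HA) = n(A^-), so pH = pKa = -log(1.8 x 10^-5) = 4.74.

4.74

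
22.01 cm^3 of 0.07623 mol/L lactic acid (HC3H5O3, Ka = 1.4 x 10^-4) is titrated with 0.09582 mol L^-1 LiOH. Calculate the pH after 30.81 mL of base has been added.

12.38

n(acid) = 0.07623 x 0.02201 = 0.001678 mol; n(LiOH) added = 0.09582 x 0.03081 = 0.002952 mol.
Base is in excess by 0.002952 - 0.001678 = 0.001274 mol in a total volume of 0.05282 L.
[OH^-] = 0.001274/0.05282 = 0.02413 M, so pOH = 1.62 and pH = 14.00 - 1.62 = 12.38.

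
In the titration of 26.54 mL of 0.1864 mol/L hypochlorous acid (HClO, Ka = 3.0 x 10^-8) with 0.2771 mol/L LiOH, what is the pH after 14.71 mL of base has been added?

8.19

Initial n(HClO) = 0.1864 x 0.02654 = 0.004947 mol.
n(LiOH) added = 0.2771 x 0.01471 = 0.004076 mol, converting that many moles of HClO to ClO-.
Remaining n(HClO) = 0.0008709 mol; n(ClO-) = 0.004076 mol.
By Henderson-Hasselbalch, pH = pKa + log([A^-]/[HA]) = 7.52 + log(0.004076/0.0008709) = 7.52 + (+0.67) = 8.19.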